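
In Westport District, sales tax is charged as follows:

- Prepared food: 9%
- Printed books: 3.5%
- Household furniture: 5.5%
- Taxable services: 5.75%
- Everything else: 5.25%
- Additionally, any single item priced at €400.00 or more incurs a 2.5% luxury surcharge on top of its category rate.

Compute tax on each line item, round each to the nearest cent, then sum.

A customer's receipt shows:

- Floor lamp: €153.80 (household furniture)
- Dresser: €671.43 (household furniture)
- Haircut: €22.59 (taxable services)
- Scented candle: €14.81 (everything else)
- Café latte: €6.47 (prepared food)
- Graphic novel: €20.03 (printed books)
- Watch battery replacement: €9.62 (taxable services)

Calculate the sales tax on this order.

Floor lamp €153.80: household furniture → 5.5% → €8.46
Dresser €671.43: household furniture → 5.5% + 2.5% surcharge = 8% → €53.71
Haircut €22.59: taxable services → 5.75% → €1.30
Scented candle €14.81: everything else → 5.25% → €0.78
Café latte €6.47: prepared food → 9% → €0.58
Graphic novel €20.03: printed books → 3.5% → €0.70
Watch battery replacement €9.62: taxable services → 5.75% → €0.55
Total tax = €8.46 + €53.71 + €1.30 + €0.78 + €0.58 + €0.70 + €0.55 = €66.08

€66.08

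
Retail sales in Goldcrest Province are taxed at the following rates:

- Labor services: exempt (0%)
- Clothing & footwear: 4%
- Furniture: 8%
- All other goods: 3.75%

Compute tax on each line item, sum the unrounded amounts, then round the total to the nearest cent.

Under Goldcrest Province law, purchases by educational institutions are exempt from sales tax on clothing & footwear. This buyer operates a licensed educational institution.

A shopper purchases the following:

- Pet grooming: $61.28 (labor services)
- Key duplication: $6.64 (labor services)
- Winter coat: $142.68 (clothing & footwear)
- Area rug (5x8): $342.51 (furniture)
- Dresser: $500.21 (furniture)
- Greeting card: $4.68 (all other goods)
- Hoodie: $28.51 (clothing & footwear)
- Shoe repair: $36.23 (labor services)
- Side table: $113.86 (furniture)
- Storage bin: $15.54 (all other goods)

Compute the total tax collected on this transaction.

Pet grooming $61.28: labor services → 0% → $0.00
Key duplication $6.64: labor services → 0% → $0.00
Winter coat $142.68: clothing & footwear, buyer-exempt → 0% → $0.00
Area rug (5x8) $342.51: furniture → 8% → $27.4008
Dresser $500.21: furniture → 8% → $40.0168
Greeting card $4.68: all other goods → 3.75% → $0.1755
Hoodie $28.51: clothing & footwear, buyer-exempt → 0% → $0.00
Shoe repair $36.23: labor services → 0% → $0.00
Side table $113.86: furniture → 8% → $9.1088
Storage bin $15.54: all other goods → 3.75% → $0.58275
Unrounded tax sum = $77.28465 → $77.28

$77.28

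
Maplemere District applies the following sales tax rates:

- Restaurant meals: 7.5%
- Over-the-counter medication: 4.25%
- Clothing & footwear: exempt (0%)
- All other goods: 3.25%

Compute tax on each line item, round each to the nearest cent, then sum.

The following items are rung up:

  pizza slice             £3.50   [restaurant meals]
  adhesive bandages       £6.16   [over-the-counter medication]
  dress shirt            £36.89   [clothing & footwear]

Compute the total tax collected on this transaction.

£0.52

Pizza slice £3.50: restaurant meals → 7.5% → £0.26
Adhesive bandages £6.16: over-the-counter medication → 4.25% → £0.26
Dress shirt £36.89: clothing & footwear → 0% → £0.00
Total tax = £0.26 + £0.26 = £0.52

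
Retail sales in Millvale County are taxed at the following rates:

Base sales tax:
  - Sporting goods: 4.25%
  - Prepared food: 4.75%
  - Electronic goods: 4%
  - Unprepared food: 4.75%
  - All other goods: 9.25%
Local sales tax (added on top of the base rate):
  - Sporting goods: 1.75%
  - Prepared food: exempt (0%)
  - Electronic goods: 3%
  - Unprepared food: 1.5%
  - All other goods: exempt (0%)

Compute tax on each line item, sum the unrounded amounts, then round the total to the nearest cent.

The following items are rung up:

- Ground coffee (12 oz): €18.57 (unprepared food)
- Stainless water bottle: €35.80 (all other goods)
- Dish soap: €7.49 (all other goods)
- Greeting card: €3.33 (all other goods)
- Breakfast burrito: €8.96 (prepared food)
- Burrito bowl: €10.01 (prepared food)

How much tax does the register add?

Ground coffee (12 oz) €18.57: unprepared food → 4.75% + 1.5% local = 6.25% → €1.160625
Stainless water bottle €35.80: all other goods → 9.25% + 0% local = 9.25% → €3.3115
Dish soap €7.49: all other goods → 9.25% + 0% local = 9.25% → €0.692825
Greeting card €3.33: all other goods → 9.25% + 0% local = 9.25% → €0.308025
Breakfast burrito €8.96: prepared food → 4.75% + 0% local = 4.75% → €0.4256
Burrito bowl €10.01: prepared food → 4.75% + 0% local = 4.75% → €0.475475
Unrounded tax sum = €6.37405 → €6.37

€6.37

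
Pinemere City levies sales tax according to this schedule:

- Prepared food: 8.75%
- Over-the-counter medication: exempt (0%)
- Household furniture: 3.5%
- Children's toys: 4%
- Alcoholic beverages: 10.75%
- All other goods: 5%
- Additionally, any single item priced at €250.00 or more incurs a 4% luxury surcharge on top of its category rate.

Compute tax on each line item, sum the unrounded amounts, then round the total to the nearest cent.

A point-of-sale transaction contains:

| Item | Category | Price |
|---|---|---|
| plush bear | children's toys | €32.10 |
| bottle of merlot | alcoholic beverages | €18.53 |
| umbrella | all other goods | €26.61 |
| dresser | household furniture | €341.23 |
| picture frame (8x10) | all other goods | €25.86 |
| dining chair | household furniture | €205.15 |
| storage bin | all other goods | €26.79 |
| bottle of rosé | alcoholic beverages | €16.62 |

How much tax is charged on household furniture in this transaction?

Dresser €341.23: household furniture → 3.5% + 4% surcharge = 7.5% → €25.59225
Dining chair €205.15: household furniture → 3.5% → €7.18025
Tax on household furniture: unrounded sum = €32.7725 → €32.77

€32.77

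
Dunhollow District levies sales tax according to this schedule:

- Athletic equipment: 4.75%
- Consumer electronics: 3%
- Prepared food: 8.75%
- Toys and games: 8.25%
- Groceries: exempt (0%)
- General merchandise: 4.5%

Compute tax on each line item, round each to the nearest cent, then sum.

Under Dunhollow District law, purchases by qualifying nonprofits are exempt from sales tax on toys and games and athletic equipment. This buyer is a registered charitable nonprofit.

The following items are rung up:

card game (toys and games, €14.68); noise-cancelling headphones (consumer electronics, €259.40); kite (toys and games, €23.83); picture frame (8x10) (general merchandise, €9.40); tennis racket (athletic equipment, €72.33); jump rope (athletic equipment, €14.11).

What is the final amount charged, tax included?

Card game €14.68: toys and games, buyer-exempt → 0% → €0.00
Noise-cancelling headphones €259.40: consumer electronics → 3% → €7.78
Kite €23.83: toys and games, buyer-exempt → 0% → €0.00
Picture frame (8x10) €9.40: general merchandise → 4.5% → €0.42
Tennis racket €72.33: athletic equipment, buyer-exempt → 0% → €0.00
Jump rope €14.11: athletic equipment, buyer-exempt → 0% → €0.00
Subtotal = €393.75; tax = €8.20; total due = €401.95

€401.95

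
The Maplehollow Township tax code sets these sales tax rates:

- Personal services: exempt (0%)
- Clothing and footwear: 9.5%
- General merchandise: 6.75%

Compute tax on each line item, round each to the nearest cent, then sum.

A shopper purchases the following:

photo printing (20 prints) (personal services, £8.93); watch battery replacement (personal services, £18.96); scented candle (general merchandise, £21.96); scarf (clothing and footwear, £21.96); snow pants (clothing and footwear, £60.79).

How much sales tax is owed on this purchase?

£9.35

Photo printing (20 prints) £8.93: personal services → 0% → £0.00
Watch battery replacement £18.96: personal services → 0% → £0.00
Scented candle £21.96: general merchandise → 6.75% → £1.48
Scarf £21.96: clothing and footwear → 9.5% → £2.09
Snow pants £60.79: clothing and footwear → 9.5% → £5.78
Total tax = £1.48 + £2.09 + £5.78 = £9.35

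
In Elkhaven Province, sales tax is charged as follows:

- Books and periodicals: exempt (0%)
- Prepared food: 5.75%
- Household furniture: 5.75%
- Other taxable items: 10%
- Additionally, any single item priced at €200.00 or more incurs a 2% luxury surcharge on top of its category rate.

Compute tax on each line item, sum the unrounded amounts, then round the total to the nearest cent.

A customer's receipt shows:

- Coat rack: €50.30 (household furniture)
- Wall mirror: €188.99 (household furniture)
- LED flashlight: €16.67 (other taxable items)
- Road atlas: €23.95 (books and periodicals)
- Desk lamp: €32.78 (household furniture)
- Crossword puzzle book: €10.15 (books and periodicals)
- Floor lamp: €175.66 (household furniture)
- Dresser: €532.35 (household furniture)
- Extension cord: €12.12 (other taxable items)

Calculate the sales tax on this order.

€69.88

Coat rack €50.30: household furniture → 5.75% → €2.89225
Wall mirror €188.99: household furniture → 5.75% → €10.866925
LED flashlight €16.67: other taxable items → 10% → €1.667
Road atlas €23.95: books and periodicals → 0% → €0.00
Desk lamp €32.78: household furniture → 5.75% → €1.88485
Crossword puzzle book €10.15: books and periodicals → 0% → €0.00
Floor lamp €175.66: household furniture → 5.75% → €10.10045
Dresser €532.35: household furniture → 5.75% + 2% surcharge = 7.75% → €41.257125
Extension cord €12.12: other taxable items → 10% → €1.212
Unrounded tax sum = €69.8806 → €69.88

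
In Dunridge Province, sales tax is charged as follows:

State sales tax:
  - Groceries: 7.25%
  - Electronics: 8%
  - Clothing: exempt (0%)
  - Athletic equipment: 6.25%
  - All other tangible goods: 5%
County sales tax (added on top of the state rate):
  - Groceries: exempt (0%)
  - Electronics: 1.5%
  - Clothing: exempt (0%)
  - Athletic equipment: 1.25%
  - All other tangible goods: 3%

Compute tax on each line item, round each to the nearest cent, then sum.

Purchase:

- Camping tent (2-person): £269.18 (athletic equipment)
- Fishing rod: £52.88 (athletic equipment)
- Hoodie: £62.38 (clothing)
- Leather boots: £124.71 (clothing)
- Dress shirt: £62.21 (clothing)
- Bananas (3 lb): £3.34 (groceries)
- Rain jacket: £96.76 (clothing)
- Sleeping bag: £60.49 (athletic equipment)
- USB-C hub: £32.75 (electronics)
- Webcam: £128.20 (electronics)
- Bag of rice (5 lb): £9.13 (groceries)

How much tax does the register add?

£44.89

Camping tent (2-person) £269.18: athletic equipment → 6.25% + 1.25% county = 7.5% → £20.19
Fishing rod £52.88: athletic equipment → 6.25% + 1.25% county = 7.5% → £3.97
Hoodie £62.38: clothing → 0% + 0% county = 0% → £0.00
Leather boots £124.71: clothing → 0% + 0% county = 0% → £0.00
Dress shirt £62.21: clothing → 0% + 0% county = 0% → £0.00
Bananas (3 lb) £3.34: groceries → 7.25% + 0% county = 7.25% → £0.24
Rain jacket £96.76: clothing → 0% + 0% county = 0% → £0.00
Sleeping bag £60.49: athletic equipment → 6.25% + 1.25% county = 7.5% → £4.54
USB-C hub £32.75: electronics → 8% + 1.5% county = 9.5% → £3.11
Webcam £128.20: electronics → 8% + 1.5% county = 9.5% → £12.18
Bag of rice (5 lb) £9.13: groceries → 7.25% + 0% county = 7.25% → £0.66
Total tax = £20.19 + £3.97 + £0.24 + £4.54 + £3.11 + £12.18 + £0.66 = £44.89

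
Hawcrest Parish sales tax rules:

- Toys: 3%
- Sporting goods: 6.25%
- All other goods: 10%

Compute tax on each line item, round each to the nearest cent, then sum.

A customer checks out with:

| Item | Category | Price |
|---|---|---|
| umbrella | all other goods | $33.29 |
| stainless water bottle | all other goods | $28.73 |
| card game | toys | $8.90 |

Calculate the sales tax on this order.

Umbrella $33.29: all other goods → 10% → $3.33
Stainless water bottle $28.73: all other goods → 10% → $2.87
Card game $8.90: toys → 3% → $0.27
Total tax = $3.33 + $2.87 + $0.27 = $6.47

$6.47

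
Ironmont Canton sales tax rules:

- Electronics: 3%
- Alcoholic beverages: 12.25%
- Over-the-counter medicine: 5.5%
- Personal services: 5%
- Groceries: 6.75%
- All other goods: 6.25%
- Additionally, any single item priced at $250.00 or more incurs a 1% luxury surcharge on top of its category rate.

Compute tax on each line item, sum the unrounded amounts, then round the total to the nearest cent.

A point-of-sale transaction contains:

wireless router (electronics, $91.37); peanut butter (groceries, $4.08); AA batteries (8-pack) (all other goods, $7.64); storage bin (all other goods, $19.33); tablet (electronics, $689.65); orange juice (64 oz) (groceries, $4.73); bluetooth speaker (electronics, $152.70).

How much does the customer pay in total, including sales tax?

Wireless router $91.37: electronics → 3% → $2.7411
Peanut butter $4.08: groceries → 6.75% → $0.2754
AA batteries (8-pack) $7.64: all other goods → 6.25% → $0.4775
Storage bin $19.33: all other goods → 6.25% → $1.208125
Tablet $689.65: electronics → 3% + 1% surcharge = 4% → $27.586
Orange juice (64 oz) $4.73: groceries → 6.75% → $0.319275
Bluetooth speaker $152.70: electronics → 3% → $4.581
Subtotal = $969.50; unrounded tax = $37.1884 → $37.19; total due = $1006.69

$1006.69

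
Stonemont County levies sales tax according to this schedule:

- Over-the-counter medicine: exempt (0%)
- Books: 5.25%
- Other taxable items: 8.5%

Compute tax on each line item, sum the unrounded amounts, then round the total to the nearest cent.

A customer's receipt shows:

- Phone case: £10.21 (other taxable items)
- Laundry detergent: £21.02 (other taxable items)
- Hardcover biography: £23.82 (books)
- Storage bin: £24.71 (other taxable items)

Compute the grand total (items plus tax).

£85.77

Phone case £10.21: other taxable items → 8.5% → £0.86785
Laundry detergent £21.02: other taxable items → 8.5% → £1.7867
Hardcover biography £23.82: books → 5.25% → £1.25055
Storage bin £24.71: other taxable items → 8.5% → £2.10035
Subtotal = £79.76; unrounded tax = £6.00545 → £6.01; total due = £85.77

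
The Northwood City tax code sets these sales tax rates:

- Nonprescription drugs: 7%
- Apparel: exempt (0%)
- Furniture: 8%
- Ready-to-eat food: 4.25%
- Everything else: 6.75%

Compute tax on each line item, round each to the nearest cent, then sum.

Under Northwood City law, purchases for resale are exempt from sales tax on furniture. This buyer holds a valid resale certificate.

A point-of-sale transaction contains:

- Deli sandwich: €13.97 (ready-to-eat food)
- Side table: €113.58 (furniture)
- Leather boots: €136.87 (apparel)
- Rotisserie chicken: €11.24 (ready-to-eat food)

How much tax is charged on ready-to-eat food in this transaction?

€1.07

Deli sandwich €13.97: ready-to-eat food → 4.25% → €0.59
Rotisserie chicken €11.24: ready-to-eat food → 4.25% → €0.48
Tax on ready-to-eat food = €0.59 + €0.48 = €1.07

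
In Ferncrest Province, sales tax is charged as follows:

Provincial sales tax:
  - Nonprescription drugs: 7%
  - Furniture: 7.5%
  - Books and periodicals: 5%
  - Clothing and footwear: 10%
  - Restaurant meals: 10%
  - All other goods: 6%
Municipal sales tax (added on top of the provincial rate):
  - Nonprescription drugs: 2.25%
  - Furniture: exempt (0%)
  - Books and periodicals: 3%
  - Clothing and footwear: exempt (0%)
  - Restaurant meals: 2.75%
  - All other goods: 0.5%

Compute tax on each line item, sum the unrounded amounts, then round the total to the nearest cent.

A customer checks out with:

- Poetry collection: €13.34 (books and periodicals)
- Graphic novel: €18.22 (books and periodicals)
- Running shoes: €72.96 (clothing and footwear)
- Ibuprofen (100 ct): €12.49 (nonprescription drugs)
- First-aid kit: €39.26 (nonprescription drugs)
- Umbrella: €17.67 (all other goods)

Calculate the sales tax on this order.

Poetry collection €13.34: books and periodicals → 5% + 3% municipal = 8% → €1.0672
Graphic novel €18.22: books and periodicals → 5% + 3% municipal = 8% → €1.4576
Running shoes €72.96: clothing and footwear → 10% + 0% municipal = 10% → €7.296
Ibuprofen (100 ct) €12.49: nonprescription drugs → 7% + 2.25% municipal = 9.25% → €1.155325
First-aid kit €39.26: nonprescription drugs → 7% + 2.25% municipal = 9.25% → €3.63155
Umbrella €17.67: all other goods → 6% + 0.5% municipal = 6.5% → €1.14855
Unrounded tax sum = €15.756225 → €15.76

€15.76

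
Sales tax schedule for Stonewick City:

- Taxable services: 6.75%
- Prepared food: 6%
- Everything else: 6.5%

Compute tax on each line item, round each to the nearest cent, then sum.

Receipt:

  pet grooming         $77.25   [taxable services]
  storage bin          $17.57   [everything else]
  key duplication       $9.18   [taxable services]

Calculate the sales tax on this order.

Pet grooming $77.25: taxable services → 6.75% → $5.21
Storage bin $17.57: everything else → 6.5% → $1.14
Key duplication $9.18: taxable services → 6.75% → $0.62
Total tax = $5.21 + $1.14 + $0.62 = $6.97

$6.97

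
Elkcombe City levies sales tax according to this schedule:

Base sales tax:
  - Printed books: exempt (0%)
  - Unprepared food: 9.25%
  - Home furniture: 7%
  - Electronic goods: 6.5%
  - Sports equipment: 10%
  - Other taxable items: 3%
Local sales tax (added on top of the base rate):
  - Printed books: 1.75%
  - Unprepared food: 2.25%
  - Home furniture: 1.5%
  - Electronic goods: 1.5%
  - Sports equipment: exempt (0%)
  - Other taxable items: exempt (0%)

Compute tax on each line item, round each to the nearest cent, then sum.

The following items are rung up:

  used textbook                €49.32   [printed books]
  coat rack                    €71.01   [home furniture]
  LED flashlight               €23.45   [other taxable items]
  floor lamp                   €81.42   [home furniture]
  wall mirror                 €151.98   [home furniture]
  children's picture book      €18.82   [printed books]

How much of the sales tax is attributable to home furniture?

Coat rack €71.01: home furniture → 7% + 1.5% local = 8.5% → €6.04
Floor lamp €81.42: home furniture → 7% + 1.5% local = 8.5% → €6.92
Wall mirror €151.98: home furniture → 7% + 1.5% local = 8.5% → €12.92
Tax on home furniture = €6.04 + €6.92 + €12.92 = €25.88

€25.88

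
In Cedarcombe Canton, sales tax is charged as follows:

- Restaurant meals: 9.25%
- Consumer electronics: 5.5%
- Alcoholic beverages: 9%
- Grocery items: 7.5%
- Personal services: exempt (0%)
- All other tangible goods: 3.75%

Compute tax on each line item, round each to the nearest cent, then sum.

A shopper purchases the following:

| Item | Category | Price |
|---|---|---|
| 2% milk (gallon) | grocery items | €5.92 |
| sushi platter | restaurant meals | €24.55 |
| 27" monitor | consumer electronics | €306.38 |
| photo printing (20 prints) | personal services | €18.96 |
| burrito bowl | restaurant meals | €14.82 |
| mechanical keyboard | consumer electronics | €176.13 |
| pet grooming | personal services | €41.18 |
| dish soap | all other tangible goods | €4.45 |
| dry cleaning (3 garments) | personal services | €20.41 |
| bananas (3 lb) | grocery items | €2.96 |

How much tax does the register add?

€31.01

2% milk (gallon) €5.92: grocery items → 7.5% → €0.44
Sushi platter €24.55: restaurant meals → 9.25% → €2.27
27" monitor €306.38: consumer electronics → 5.5% → €16.85
Photo printing (20 prints) €18.96: personal services → 0% → €0.00
Burrito bowl €14.82: restaurant meals → 9.25% → €1.37
Mechanical keyboard €176.13: consumer electronics → 5.5% → €9.69
Pet grooming €41.18: personal services → 0% → €0.00
Dish soap €4.45: all other tangible goods → 3.75% → €0.17
Dry cleaning (3 garments) €20.41: personal services → 0% → €0.00
Bananas (3 lb) €2.96: grocery items → 7.5% → €0.22
Total tax = €0.44 + €2.27 + €16.85 + €1.37 + €9.69 + €0.17 + €0.22 = €31.01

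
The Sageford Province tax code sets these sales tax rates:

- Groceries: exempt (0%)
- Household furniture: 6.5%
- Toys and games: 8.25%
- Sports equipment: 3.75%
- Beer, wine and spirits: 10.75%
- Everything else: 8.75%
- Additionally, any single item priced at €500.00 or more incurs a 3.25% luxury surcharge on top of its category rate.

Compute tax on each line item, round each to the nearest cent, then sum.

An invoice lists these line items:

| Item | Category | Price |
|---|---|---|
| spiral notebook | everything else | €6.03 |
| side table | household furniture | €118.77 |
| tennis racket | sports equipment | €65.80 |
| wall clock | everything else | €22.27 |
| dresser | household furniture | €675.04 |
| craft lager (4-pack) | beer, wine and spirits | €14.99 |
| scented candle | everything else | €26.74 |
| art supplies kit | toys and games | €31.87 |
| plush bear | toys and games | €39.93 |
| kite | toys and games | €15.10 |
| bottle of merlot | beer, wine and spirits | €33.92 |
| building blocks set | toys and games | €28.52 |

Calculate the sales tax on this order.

€95.61

Spiral notebook €6.03: everything else → 8.75% → €0.53
Side table €118.77: household furniture → 6.5% → €7.72
Tennis racket €65.80: sports equipment → 3.75% → €2.47
Wall clock €22.27: everything else → 8.75% → €1.95
Dresser €675.04: household furniture → 6.5% + 3.25% surcharge = 9.75% → €65.82
Craft lager (4-pack) €14.99: beer, wine and spirits → 10.75% → €1.61
Scented candle €26.74: everything else → 8.75% → €2.34
Art supplies kit €31.87: toys and games → 8.25% → €2.63
Plush bear €39.93: toys and games → 8.25% → €3.29
Kite €15.10: toys and games → 8.25% → €1.25
Bottle of merlot €33.92: beer, wine and spirits → 10.75% → €3.65
Building blocks set €28.52: toys and games → 8.25% → €2.35
Total tax = €0.53 + €7.72 + €2.47 + €1.95 + €65.82 + €1.61 + €2.34 + €2.63 + €3.29 + €1.25 + €3.65 + €2.35 = €95.61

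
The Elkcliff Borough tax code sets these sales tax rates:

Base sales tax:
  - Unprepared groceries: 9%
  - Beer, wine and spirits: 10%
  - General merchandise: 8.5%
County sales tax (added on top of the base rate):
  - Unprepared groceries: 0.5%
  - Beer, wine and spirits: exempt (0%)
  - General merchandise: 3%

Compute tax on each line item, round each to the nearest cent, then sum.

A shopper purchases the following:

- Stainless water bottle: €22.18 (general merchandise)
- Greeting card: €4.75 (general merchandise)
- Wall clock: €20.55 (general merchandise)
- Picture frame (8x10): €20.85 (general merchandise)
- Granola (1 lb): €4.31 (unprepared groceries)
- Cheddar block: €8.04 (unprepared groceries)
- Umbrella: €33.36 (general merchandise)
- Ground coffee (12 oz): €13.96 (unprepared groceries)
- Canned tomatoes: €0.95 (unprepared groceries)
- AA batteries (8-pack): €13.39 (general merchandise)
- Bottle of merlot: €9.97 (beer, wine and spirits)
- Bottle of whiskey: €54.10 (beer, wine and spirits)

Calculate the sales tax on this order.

€22.24

Stainless water bottle €22.18: general merchandise → 8.5% + 3% county = 11.5% → €2.55
Greeting card €4.75: general merchandise → 8.5% + 3% county = 11.5% → €0.55
Wall clock €20.55: general merchandise → 8.5% + 3% county = 11.5% → €2.36
Picture frame (8x10) €20.85: general merchandise → 8.5% + 3% county = 11.5% → €2.40
Granola (1 lb) €4.31: unprepared groceries → 9% + 0.5% county = 9.5% → €0.41
Cheddar block €8.04: unprepared groceries → 9% + 0.5% county = 9.5% → €0.76
Umbrella €33.36: general merchandise → 8.5% + 3% county = 11.5% → €3.84
Ground coffee (12 oz) €13.96: unprepared groceries → 9% + 0.5% county = 9.5% → €1.33
Canned tomatoes €0.95: unprepared groceries → 9% + 0.5% county = 9.5% → €0.09
AA batteries (8-pack) €13.39: general merchandise → 8.5% + 3% county = 11.5% → €1.54
Bottle of merlot €9.97: beer, wine and spirits → 10% + 0% county = 10% → €1.00
Bottle of whiskey €54.10: beer, wine and spirits → 10% + 0% county = 10% → €5.41
Total tax = €2.55 + €0.55 + €2.36 + €2.40 + €0.41 + €0.76 + €3.84 + €1.33 + €0.09 + €1.54 + €1.00 + €5.41 = €22.24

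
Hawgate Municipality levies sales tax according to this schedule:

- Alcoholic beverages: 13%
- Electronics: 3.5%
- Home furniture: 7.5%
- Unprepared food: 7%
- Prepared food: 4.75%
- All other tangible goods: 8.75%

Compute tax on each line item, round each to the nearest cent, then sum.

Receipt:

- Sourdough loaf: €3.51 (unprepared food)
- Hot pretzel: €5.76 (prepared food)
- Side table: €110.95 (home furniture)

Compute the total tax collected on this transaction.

Sourdough loaf €3.51: unprepared food → 7% → €0.25
Hot pretzel €5.76: prepared food → 4.75% → €0.27
Side table €110.95: home furniture → 7.5% → €8.32
Total tax = €0.25 + €0.27 + €8.32 = €8.84

€8.84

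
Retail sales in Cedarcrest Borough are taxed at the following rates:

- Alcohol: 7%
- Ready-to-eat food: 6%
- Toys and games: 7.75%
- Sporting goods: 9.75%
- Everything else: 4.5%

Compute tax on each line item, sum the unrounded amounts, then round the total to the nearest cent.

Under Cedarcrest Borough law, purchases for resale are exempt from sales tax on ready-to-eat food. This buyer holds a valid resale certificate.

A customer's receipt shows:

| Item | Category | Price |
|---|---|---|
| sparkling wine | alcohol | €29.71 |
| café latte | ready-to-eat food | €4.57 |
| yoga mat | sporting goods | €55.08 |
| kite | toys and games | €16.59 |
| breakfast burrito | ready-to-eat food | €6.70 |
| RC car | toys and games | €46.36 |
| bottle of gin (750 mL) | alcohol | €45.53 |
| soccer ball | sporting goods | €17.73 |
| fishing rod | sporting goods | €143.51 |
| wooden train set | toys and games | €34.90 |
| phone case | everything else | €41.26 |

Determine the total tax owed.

Sparkling wine €29.71: alcohol → 7% → €2.0797
Café latte €4.57: ready-to-eat food, buyer-exempt → 0% → €0.00
Yoga mat €55.08: sporting goods → 9.75% → €5.3703
Kite €16.59: toys and games → 7.75% → €1.285725
Breakfast burrito €6.70: ready-to-eat food, buyer-exempt → 0% → €0.00
RC car €46.36: toys and games → 7.75% → €3.5929
Bottle of gin (750 mL) €45.53: alcohol → 7% → €3.1871
Soccer ball €17.73: sporting goods → 9.75% → €1.728675
Fishing rod €143.51: sporting goods → 9.75% → €13.992225
Wooden train set €34.90: toys and games → 7.75% → €2.70475
Phone case €41.26: everything else → 4.5% → €1.8567
Unrounded tax sum = €35.798075 → €35.80

€35.80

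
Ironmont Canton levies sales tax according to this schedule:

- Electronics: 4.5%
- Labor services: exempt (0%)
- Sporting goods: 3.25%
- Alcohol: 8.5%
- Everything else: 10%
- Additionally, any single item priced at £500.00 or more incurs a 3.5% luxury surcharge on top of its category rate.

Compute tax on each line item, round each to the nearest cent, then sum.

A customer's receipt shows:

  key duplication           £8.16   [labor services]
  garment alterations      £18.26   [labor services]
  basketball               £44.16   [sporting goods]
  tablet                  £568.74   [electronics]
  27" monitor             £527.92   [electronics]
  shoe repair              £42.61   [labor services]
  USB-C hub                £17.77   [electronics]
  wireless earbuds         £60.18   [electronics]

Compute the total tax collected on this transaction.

Key duplication £8.16: labor services → 0% → £0.00
Garment alterations £18.26: labor services → 0% → £0.00
Basketball £44.16: sporting goods → 3.25% → £1.44
Tablet £568.74: electronics → 4.5% + 3.5% surcharge = 8% → £45.50
27" monitor £527.92: electronics → 4.5% + 3.5% surcharge = 8% → £42.23
Shoe repair £42.61: labor services → 0% → £0.00
USB-C hub £17.77: electronics → 4.5% → £0.80
Wireless earbuds £60.18: electronics → 4.5% → £2.71
Total tax = £1.44 + £45.50 + £42.23 + £0.80 + £2.71 = £92.68

£92.68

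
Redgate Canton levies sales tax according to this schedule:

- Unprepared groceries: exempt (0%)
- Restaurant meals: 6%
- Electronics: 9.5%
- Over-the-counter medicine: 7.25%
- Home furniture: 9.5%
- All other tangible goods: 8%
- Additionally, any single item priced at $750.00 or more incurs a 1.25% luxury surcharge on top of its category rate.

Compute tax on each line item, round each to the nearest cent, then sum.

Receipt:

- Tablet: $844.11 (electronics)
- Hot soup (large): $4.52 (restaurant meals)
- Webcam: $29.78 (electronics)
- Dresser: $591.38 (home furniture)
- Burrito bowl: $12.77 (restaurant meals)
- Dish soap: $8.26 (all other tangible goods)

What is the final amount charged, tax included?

$1642.27

Tablet $844.11: electronics → 9.5% + 1.25% surcharge = 10.75% → $90.74
Hot soup (large) $4.52: restaurant meals → 6% → $0.27
Webcam $29.78: electronics → 9.5% → $2.83
Dresser $591.38: home furniture → 9.5% → $56.18
Burrito bowl $12.77: restaurant meals → 6% → $0.77
Dish soap $8.26: all other tangible goods → 8% → $0.66
Subtotal = $1490.82; tax = $151.45; total due = $1642.27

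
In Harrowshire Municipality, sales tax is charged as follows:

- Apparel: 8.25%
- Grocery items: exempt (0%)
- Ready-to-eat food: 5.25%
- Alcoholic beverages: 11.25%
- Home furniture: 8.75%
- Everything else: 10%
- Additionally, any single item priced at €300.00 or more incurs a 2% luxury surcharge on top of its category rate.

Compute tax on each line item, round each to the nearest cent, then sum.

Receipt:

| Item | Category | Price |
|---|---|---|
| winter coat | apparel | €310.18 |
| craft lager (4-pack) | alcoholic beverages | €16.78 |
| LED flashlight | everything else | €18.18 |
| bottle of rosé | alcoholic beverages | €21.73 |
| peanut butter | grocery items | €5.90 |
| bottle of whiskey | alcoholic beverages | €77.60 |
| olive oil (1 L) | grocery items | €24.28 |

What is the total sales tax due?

€46.67

Winter coat €310.18: apparel → 8.25% + 2% surcharge = 10.25% → €31.79
Craft lager (4-pack) €16.78: alcoholic beverages → 11.25% → €1.89
LED flashlight €18.18: everything else → 10% → €1.82
Bottle of rosé €21.73: alcoholic beverages → 11.25% → €2.44
Peanut butter €5.90: grocery items → 0% → €0.00
Bottle of whiskey €77.60: alcoholic beverages → 11.25% → €8.73
Olive oil (1 L) €24.28: grocery items → 0% → €0.00
Total tax = €31.79 + €1.89 + €1.82 + €2.44 + €8.73 = €46.67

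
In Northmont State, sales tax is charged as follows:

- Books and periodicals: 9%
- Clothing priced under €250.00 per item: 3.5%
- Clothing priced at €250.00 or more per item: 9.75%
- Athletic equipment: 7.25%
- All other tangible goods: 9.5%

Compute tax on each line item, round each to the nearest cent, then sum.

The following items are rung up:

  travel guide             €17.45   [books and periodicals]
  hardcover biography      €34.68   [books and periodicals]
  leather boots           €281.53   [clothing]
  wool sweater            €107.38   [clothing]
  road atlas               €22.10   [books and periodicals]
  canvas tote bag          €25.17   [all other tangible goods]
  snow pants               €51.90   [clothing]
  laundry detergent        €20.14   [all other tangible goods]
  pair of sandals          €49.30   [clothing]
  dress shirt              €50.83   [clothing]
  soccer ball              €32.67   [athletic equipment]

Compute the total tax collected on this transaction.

€49.89

Travel guide €17.45: books and periodicals → 9% → €1.57
Hardcover biography €34.68: books and periodicals → 9% → €3.12
Leather boots €281.53: clothing, €250.00 or more → 9.75% → €27.45
Wool sweater €107.38: clothing, under €250.00 → 3.5% → €3.76
Road atlas €22.10: books and periodicals → 9% → €1.99
Canvas tote bag €25.17: all other tangible goods → 9.5% → €2.39
Snow pants €51.90: clothing, under €250.00 → 3.5% → €1.82
Laundry detergent €20.14: all other tangible goods → 9.5% → €1.91
Pair of sandals €49.30: clothing, under €250.00 → 3.5% → €1.73
Dress shirt €50.83: clothing, under €250.00 → 3.5% → €1.78
Soccer ball €32.67: athletic equipment → 7.25% → €2.37
Total tax = €1.57 + €3.12 + €27.45 + €3.76 + €1.99 + €2.39 + €1.82 + €1.91 + €1.73 + €1.78 + €2.37 = €49.89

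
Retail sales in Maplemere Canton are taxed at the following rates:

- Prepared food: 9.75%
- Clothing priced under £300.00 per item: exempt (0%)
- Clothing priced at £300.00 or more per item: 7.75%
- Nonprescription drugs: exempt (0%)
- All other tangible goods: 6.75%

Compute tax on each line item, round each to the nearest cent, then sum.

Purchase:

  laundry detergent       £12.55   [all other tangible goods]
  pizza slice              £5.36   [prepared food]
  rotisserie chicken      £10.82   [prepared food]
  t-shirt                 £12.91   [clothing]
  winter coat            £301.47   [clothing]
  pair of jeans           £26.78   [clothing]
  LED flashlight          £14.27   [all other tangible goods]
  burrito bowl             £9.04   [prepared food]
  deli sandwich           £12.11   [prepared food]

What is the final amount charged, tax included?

Laundry detergent £12.55: all other tangible goods → 6.75% → £0.85
Pizza slice £5.36: prepared food → 9.75% → £0.52
Rotisserie chicken £10.82: prepared food → 9.75% → £1.05
T-shirt £12.91: clothing, under £300.00 → 0% → £0.00
Winter coat £301.47: clothing, £300.00 or more → 7.75% → £23.36
Pair of jeans £26.78: clothing, under £300.00 → 0% → £0.00
LED flashlight £14.27: all other tangible goods → 6.75% → £0.96
Burrito bowl £9.04: prepared food → 9.75% → £0.88
Deli sandwich £12.11: prepared food → 9.75% → £1.18
Subtotal = £405.31; tax = £28.80; total due = £434.11

£434.11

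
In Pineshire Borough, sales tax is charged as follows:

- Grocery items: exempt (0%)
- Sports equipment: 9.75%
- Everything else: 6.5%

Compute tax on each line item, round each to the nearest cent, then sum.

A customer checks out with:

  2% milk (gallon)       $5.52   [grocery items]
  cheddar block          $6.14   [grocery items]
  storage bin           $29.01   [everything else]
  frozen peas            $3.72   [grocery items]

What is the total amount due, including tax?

$46.28

2% milk (gallon) $5.52: grocery items → 0% → $0.00
Cheddar block $6.14: grocery items → 0% → $0.00
Storage bin $29.01: everything else → 6.5% → $1.89
Frozen peas $3.72: grocery items → 0% → $0.00
Subtotal = $44.39; tax = $1.89; total due = $46.28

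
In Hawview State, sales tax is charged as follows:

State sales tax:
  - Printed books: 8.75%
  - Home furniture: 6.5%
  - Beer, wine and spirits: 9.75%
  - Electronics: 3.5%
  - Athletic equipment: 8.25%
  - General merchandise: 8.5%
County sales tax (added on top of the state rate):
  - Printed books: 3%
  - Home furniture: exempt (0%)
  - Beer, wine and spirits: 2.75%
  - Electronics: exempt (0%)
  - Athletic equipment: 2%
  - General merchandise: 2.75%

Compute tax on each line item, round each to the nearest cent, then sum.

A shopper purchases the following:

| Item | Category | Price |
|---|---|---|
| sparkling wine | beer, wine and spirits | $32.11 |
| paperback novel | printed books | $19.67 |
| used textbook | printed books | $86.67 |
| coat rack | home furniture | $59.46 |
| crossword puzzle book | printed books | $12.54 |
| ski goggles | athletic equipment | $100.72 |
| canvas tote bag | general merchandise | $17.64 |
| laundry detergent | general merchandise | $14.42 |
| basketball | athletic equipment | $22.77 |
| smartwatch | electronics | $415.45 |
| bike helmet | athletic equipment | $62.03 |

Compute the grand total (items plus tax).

$902.46

Sparkling wine $32.11: beer, wine and spirits → 9.75% + 2.75% county = 12.5% → $4.01
Paperback novel $19.67: printed books → 8.75% + 3% county = 11.75% → $2.31
Used textbook $86.67: printed books → 8.75% + 3% county = 11.75% → $10.18
Coat rack $59.46: home furniture → 6.5% + 0% county = 6.5% → $3.86
Crossword puzzle book $12.54: printed books → 8.75% + 3% county = 11.75% → $1.47
Ski goggles $100.72: athletic equipment → 8.25% + 2% county = 10.25% → $10.32
Canvas tote bag $17.64: general merchandise → 8.5% + 2.75% county = 11.25% → $1.98
Laundry detergent $14.42: general merchandise → 8.5% + 2.75% county = 11.25% → $1.62
Basketball $22.77: athletic equipment → 8.25% + 2% county = 10.25% → $2.33
Smartwatch $415.45: electronics → 3.5% + 0% county = 3.5% → $14.54
Bike helmet $62.03: athletic equipment → 8.25% + 2% county = 10.25% → $6.36
Subtotal = $843.48; tax = $58.98; total due = $902.46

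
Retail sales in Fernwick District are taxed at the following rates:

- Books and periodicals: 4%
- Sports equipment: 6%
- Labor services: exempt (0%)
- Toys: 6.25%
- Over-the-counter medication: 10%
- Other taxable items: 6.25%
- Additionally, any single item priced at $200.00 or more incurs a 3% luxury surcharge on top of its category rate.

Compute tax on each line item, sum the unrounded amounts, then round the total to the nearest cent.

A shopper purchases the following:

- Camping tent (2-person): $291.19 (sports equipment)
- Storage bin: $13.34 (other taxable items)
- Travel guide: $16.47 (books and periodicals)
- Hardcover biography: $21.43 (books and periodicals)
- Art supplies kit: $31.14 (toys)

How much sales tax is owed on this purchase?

$30.50

Camping tent (2-person) $291.19: sports equipment → 6% + 3% surcharge = 9% → $26.2071
Storage bin $13.34: other taxable items → 6.25% → $0.83375
Travel guide $16.47: books and periodicals → 4% → $0.6588
Hardcover biography $21.43: books and periodicals → 4% → $0.8572
Art supplies kit $31.14: toys → 6.25% → $1.94625
Unrounded tax sum = $30.5031 → $30.50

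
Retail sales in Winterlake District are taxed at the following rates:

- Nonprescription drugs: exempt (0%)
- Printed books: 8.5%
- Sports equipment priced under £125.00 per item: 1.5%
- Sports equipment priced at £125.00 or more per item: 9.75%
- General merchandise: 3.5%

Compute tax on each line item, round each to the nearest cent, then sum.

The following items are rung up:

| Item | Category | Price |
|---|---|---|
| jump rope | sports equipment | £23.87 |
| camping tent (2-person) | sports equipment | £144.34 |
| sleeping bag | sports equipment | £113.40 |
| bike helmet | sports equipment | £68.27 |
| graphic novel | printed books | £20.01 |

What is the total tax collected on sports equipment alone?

Jump rope £23.87: sports equipment, under £125.00 → 1.5% → £0.36
Camping tent (2-person) £144.34: sports equipment, £125.00 or more → 9.75% → £14.07
Sleeping bag £113.40: sports equipment, under £125.00 → 1.5% → £1.70
Bike helmet £68.27: sports equipment, under £125.00 → 1.5% → £1.02
Tax on sports equipment = £0.36 + £14.07 + £1.70 + £1.02 = £17.15

£17.15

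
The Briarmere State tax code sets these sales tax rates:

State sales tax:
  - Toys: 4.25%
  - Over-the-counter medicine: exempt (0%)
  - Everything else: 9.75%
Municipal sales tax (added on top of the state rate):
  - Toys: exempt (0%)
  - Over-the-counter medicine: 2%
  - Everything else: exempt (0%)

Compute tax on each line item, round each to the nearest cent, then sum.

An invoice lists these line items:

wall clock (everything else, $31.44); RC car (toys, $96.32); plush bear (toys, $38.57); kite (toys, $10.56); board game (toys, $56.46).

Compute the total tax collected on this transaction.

Wall clock $31.44: everything else → 9.75% + 0% municipal = 9.75% → $3.07
RC car $96.32: toys → 4.25% + 0% municipal = 4.25% → $4.09
Plush bear $38.57: toys → 4.25% + 0% municipal = 4.25% → $1.64
Kite $10.56: toys → 4.25% + 0% municipal = 4.25% → $0.45
Board game $56.46: toys → 4.25% + 0% municipal = 4.25% → $2.40
Total tax = $3.07 + $4.09 + $1.64 + $0.45 + $2.40 = $11.65

$11.65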